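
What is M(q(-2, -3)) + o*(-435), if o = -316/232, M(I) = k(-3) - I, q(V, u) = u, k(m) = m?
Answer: 1185/2 ≈ 592.50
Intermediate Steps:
M(I) = -3 - I
o = -79/58 (o = -316*1/232 = -79/58 ≈ -1.3621)
M(q(-2, -3)) + o*(-435) = (-3 - 1*(-3)) - 79/58*(-435) = (-3 + 3) + 1185/2 = 0 + 1185/2 = 1185/2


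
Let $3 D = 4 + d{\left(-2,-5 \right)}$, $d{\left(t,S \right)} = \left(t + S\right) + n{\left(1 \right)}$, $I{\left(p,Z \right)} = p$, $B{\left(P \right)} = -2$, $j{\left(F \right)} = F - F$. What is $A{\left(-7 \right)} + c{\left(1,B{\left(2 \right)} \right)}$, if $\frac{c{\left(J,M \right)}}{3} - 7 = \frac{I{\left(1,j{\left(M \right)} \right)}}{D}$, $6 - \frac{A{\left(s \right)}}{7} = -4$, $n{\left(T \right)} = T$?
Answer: $\frac{173}{2} \approx 86.5$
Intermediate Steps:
$j{\left(F \right)} = 0$
$A{\left(s \right)} = 70$ ($A{\left(s \right)} = 42 - -28 = 42 + 28 = 70$)
$d{\left(t,S \right)} = 1 + S + t$ ($d{\left(t,S \right)} = \left(t + S\right) + 1 = \left(S + t\right) + 1 = 1 + S + t$)
$D = - \frac{2}{3}$ ($D = \frac{4 - 6}{3} = \frac{1}{3} \left(-2\right) = - \frac{2}{3} \approx -0.66667$)
$c{\left(J,M \right)} = \frac{33}{2}$ ($c{\left(J,M \right)} = 21 + 3 \cdot 1 \frac{1}{- \frac{2}{3}} = 21 + 3 \cdot 1 \left(- \frac{3}{2}\right) = 21 + 3 \left(- \frac{3}{2}\right) = 21 - \frac{9}{2} = \frac{33}{2}$)
$A{\left(-7 \right)} + c{\left(1,B{\left(2 \right)} \right)} = 70 + \frac{33}{2} = \frac{173}{2}$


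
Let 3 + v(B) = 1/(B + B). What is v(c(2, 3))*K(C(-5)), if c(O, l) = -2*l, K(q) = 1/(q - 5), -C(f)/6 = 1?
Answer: 37/132 ≈ 0.28030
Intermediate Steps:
C(f) = -6 (C(f) = -6*1 = -6)
K(q) = 1/(-5 + q)
v(B) = -3 + 1/(2*B) (v(B) = -3 + 1/(B + B) = -3 + 1/(2*B))
v(c(2, 3))*K(C(-5)) = (-3 + 1/(2*((-2*3))))/(-5 - 6) = (-3 + (½)/(-6))/(-11) = (-3 + (½)*(-⅙))*(-1/11) = (-3 - 1/12)*(-1/11) = -37/12*(-1/11) = 37/132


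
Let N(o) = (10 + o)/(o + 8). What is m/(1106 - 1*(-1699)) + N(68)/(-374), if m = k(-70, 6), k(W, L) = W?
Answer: -1181/42636 ≈ -0.027700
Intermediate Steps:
N(o) = (10 + o)/(8 + o)
m = -70
m/(1106 - 1*(-1699)) + N(68)/(-374) = -70/(1106 - 1*(-1699)) + ((10 + 68)/(8 + 68))/(-374) = -70/(1106 + 1699) + (78/76)*(-1/374) = -70/2805 + ((1/76)*78)*(-1/374) = -70*1/2805 + (39/38)*(-1/374) = -14/561 - 39/14212 = -1181/42636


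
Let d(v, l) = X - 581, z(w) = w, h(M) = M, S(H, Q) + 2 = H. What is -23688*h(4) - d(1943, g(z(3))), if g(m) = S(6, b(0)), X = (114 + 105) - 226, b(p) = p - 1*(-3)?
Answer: -94164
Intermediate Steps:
b(p) = 3 + p (b(p) = p + 3 = 3 + p)
S(H, Q) = -2 + H
X = -7 (X = 219 - 226 = -7)
g(m) = 4 (g(m) = -2 + 6 = 4)
d(v, l) = -588 (d(v, l) = -7 - 581 = -588)
-23688*h(4) - d(1943, g(z(3))) = -23688*4 - 1*(-588) = -94752 + 588 = -94164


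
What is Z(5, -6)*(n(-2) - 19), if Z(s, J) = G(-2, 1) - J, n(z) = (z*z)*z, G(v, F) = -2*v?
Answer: -270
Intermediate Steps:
n(z) = z³ (n(z) = z²*z = z³)
Z(s, J) = 4 - J (Z(s, J) = -2*(-2) - J = 4 - J)
Z(5, -6)*(n(-2) - 19) = (4 - 1*(-6))*((-2)³ - 19) = (4 + 6)*(-8 - 19) = 10*(-27) = -270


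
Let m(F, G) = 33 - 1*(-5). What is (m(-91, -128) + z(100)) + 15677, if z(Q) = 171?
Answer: 15886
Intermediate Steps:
m(F, G) = 38 (m(F, G) = 33 + 5 = 38)
(m(-91, -128) + z(100)) + 15677 = (38 + 171) + 15677 = 209 + 15677 = 15886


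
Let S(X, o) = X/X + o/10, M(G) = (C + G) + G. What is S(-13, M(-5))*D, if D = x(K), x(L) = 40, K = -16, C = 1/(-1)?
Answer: -4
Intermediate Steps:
C = -1
M(G) = -1 + 2*G (M(G) = (-1 + G) + G = -1 + 2*G)
D = 40
S(X, o) = 1 + o/10 (S(X, o) = 1 + o*(⅒) = 1 + o/10)
S(-13, M(-5))*D = (1 + (-1 + 2*(-5))/10)*40 = (1 + (-1 - 10)/10)*40 = (1 + (⅒)*(-11))*40 = (1 - 11/10)*40 = -⅒*40 = -4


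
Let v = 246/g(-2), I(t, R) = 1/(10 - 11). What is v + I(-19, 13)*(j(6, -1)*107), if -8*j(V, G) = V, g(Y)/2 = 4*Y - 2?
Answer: 1359/20 ≈ 67.950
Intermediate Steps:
I(t, R) = -1 (I(t, R) = 1/(-1) = -1)
g(Y) = -4 + 8*Y (g(Y) = 2*(4*Y - 2) = 2*(-2 + 4*Y) = -4 + 8*Y)
j(V, G) = -V/8
v = -123/10 (v = 246/(-4 + 8*(-2)) = 246/(-4 - 16) = 246/(-20) = 246*(-1/20) = -123/10 ≈ -12.300)
v + I(-19, 13)*(j(6, -1)*107) = -123/10 - (-1/8*6)*107 = -123/10 - (-3)*107/4 = -123/10 - 1*(-321/4) = -123/10 + 321/4 = 1359/20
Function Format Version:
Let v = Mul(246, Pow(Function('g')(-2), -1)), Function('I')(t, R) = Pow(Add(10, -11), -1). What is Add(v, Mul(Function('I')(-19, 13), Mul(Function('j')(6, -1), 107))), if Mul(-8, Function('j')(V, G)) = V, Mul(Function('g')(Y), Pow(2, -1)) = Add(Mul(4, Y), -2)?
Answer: Rational(1359, 20) ≈ 67.950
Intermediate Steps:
Function('I')(t, R) = -1 (Function('I')(t, R) = Pow(-1, -1) = -1)
Function('g')(Y) = Add(-4, Mul(8, Y)) (Function('g')(Y) = Mul(2, Add(Mul(4, Y), -2)) = Mul(2, Add(-2, Mul(4, Y))) = Add(-4, Mul(8, Y)))
Function('j')(V, G) = Mul(Rational(-1, 8), V)
v = Rational(-123, 10) (v = Mul(246, Pow(Add(-4, Mul(8, -2)), -1)) = Mul(246, Pow(Add(-4, -16), -1)) = Mul(246, Pow(-20, -1)) = Mul(246, Rational(-1, 20)) = Rational(-123, 10) ≈ -12.300)
Add(v, Mul(Function('I')(-19, 13), Mul(Function('j')(6, -1), 107))) = Add(Rational(-123, 10), Mul(-1, Mul(Mul(Rational(-1, 8), 6), 107))) = Add(Rational(-123, 10), Mul(-1, Mul(Rational(-3, 4), 107))) = Add(Rational(-123, 10), Mul(-1, Rational(-321, 4))) = Add(Rational(-123, 10), Rational(321, 4)) = Rational(1359, 20)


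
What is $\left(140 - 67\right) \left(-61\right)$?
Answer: $-4453$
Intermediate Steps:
$\left(140 - 67\right) \left(-61\right) = 73 \left(-61\right) = -4453$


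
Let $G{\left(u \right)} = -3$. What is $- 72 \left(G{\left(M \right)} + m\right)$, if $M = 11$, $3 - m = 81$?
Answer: $5832$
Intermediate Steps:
$m = -78$ ($m = 3 - 81 = -78$)
$- 72 \left(G{\left(M \right)} + m\right) = - 72 \left(-3 - 78\right) = \left(-72\right) \left(-81\right) = 5832$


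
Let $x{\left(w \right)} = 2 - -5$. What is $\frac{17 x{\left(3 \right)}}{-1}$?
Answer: $-119$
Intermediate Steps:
$x{\left(w \right)} = 7$ ($x{\left(w \right)} = 2 + 5 = 7$)
$\frac{17 x{\left(3 \right)}}{-1} = \frac{17 \cdot 7}{-1} = 119 \left(-1\right) = -119$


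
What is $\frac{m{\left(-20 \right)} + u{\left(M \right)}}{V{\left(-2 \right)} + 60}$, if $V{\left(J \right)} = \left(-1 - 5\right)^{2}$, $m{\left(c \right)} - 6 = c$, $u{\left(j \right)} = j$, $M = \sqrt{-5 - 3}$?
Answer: $- \frac{7}{48} + \frac{i \sqrt{2}}{48} \approx -0.14583 + 0.029463 i$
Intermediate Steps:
$M = 2 i \sqrt{2}$ ($M = \sqrt{-8} = 2 i \sqrt{2} \approx 2.8284 i$)
$m{\left(c \right)} = 6 + c$
$V{\left(J \right)} = 36$ ($V{\left(J \right)} = \left(-6\right)^{2} = 36$)
$\frac{m{\left(-20 \right)} + u{\left(M \right)}}{V{\left(-2 \right)} + 60} = \frac{\left(6 - 20\right) + 2 i \sqrt{2}}{36 + 60} = \frac{-14 + 2 i \sqrt{2}}{96} = \left(-14 + 2 i \sqrt{2}\right) \frac{1}{96} = - \frac{7}{48} + \frac{i \sqrt{2}}{48}$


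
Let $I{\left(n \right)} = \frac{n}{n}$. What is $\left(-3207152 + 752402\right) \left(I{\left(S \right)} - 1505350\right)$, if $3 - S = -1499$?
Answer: $3695255457750$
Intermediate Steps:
$S = 1502$ ($S = 3 - -1499 = 3 + 1499 = 1502$)
$I{\left(n \right)} = 1$
$\left(-3207152 + 752402\right) \left(I{\left(S \right)} - 1505350\right) = \left(-3207152 + 752402\right) \left(1 - 1505350\right) = \left(-2454750\right) \left(-1505349\right) = 3695255457750$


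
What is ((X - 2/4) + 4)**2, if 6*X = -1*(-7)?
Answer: 196/9 ≈ 21.778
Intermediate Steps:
X = 7/6 (X = (-1*(-7))/6 = (1/6)*7 = 7/6 ≈ 1.1667)
((X - 2/4) + 4)**2 = ((7/6 - 2/4) + 4)**2 = ((7/6 - 1*1/2) + 4)**2 = ((7/6 - 1/2) + 4)**2 = (2/3 + 4)**2 = (14/3)**2 = 196/9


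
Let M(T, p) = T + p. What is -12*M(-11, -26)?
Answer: 444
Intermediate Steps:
-12*M(-11, -26) = -12*(-11 - 26) = -12*(-37) = 444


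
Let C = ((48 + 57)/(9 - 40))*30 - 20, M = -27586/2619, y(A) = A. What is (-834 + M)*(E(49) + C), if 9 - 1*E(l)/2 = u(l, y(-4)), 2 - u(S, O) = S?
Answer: 659125936/81189 ≈ 8118.4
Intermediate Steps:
u(S, O) = 2 - S
M = -27586/2619 (M = -27586*1/2619 = -27586/2619 ≈ -10.533)
C = -3770/31 (C = (105/(-31))*30 - 20 = (105*(-1/31))*30 - 20 = -105/31*30 - 20 = -3150/31 - 20 = -3770/31 ≈ -121.61)
E(l) = 14 + 2*l (E(l) = 18 - 2*(2 - l) = 18 + (-4 + 2*l) = 14 + 2*l)
(-834 + M)*(E(49) + C) = (-834 - 27586/2619)*((14 + 2*49) - 3770/31) = -2211832*((14 + 98) - 3770/31)/2619 = -2211832*(112 - 3770/31)/2619 = -2211832/2619*(-298/31) = 659125936/81189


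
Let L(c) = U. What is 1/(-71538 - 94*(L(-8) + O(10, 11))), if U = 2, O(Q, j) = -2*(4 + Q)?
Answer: -1/69094 ≈ -1.4473e-5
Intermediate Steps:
O(Q, j) = -8 - 2*Q
L(c) = 2
1/(-71538 - 94*(L(-8) + O(10, 11))) = 1/(-71538 - 94*(2 + (-8 - 2*10))) = 1/(-71538 - 94*(2 + (-8 - 20))) = 1/(-71538 - 94*(2 - 28)) = 1/(-71538 - 94*(-26)) = 1/(-71538 + 2444) = 1/(-69094) = -1/69094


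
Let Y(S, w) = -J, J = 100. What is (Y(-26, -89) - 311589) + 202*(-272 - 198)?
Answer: -406629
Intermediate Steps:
Y(S, w) = -100 (Y(S, w) = -1*100 = -100)
(Y(-26, -89) - 311589) + 202*(-272 - 198) = (-100 - 311589) + 202*(-272 - 198) = -311689 + 202*(-470) = -311689 - 94940 = -406629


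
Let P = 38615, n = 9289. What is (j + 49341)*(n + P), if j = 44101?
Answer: 4476245568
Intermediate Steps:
(j + 49341)*(n + P) = (44101 + 49341)*(9289 + 38615) = 93442*47904 = 4476245568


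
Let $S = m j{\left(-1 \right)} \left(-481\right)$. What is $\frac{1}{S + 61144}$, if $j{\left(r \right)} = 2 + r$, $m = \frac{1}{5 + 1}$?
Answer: $\frac{6}{366383} \approx 1.6376 \cdot 10^{-5}$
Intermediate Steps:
$m = \frac{1}{6} \approx 0.16667$
$S = - \frac{481}{6}$ ($S = \frac{2 - 1}{6} \left(-481\right) = \frac{1}{6} \cdot 1 \left(-481\right) = \frac{1}{6} \left(-481\right) = - \frac{481}{6} \approx -80.167$)
$\frac{1}{S + 61144} = \frac{1}{- \frac{481}{6} + 61144} = \frac{1}{\frac{366383}{6}} = \frac{6}{366383}$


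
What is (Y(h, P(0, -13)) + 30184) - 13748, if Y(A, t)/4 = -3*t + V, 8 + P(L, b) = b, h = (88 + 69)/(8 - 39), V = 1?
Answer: 16692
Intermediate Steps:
h = -157/31 (h = 157/(-31) = 157*(-1/31) = -157/31 ≈ -5.0645)
P(L, b) = -8 + b
Y(A, t) = 4 - 12*t (Y(A, t) = 4*(-3*t + 1) = 4*(1 - 3*t) = 4 - 12*t)
(Y(h, P(0, -13)) + 30184) - 13748 = ((4 - 12*(-8 - 13)) + 30184) - 13748 = ((4 - 12*(-21)) + 30184) - 13748 = ((4 + 252) + 30184) - 13748 = (256 + 30184) - 13748 = 30440 - 13748 = 16692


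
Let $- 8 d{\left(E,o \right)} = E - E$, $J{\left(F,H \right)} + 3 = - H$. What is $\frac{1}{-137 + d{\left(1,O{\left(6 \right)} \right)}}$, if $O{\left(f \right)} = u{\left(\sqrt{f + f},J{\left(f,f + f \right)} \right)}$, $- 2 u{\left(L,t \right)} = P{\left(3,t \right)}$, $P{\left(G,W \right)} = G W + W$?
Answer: $- \frac{1}{137} \approx -0.0072993$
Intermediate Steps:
$J{\left(F,H \right)} = -3 - H$
$P{\left(G,W \right)} = W + G W$
$u{\left(L,t \right)} = - 2 t$ ($u{\left(L,t \right)} = - \frac{t \left(1 + 3\right)}{2} = - \frac{t 4}{2} = - \frac{4 t}{2} = - 2 t$)
$O{\left(f \right)} = 6 + 4 f$ ($O{\left(f \right)} = - 2 \left(-3 - \left(f + f\right)\right) = - 2 \left(-3 - 2 f\right) = 6 + 4 f$)
$d{\left(E,o \right)} = 0$ ($d{\left(E,o \right)} = - \frac{E - E}{8} = \left(- \frac{1}{8}\right) 0 = 0$)
$\frac{1}{-137 + d{\left(1,O{\left(6 \right)} \right)}} = \frac{1}{-137 + 0} = \frac{1}{-137} = - \frac{1}{137}$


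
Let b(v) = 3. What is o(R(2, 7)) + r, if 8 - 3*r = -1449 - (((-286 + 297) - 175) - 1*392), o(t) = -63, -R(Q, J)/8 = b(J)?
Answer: 712/3 ≈ 237.33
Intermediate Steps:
R(Q, J) = -24 (R(Q, J) = -8*3 = -24)
r = 901/3 (r = 8/3 - (-1449 - (((-286 + 297) - 175) - 1*392))/3 = 8/3 - (-1449 - ((11 - 175) - 392))/3 = 8/3 - (-1449 - (-164 - 392))/3 = 8/3 - (-1449 - 1*(-556))/3 = 8/3 - (-1449 + 556)/3 = 8/3 - ⅓*(-893) = 8/3 + 893/3 = 901/3 ≈ 300.33)
o(R(2, 7)) + r = -63 + 901/3 = 712/3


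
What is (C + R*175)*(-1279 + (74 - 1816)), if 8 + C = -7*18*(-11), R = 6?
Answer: -7334988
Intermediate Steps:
C = 1378 (C = -8 - 7*18*(-11) = -8 - 126*(-11) = -8 + 1386 = 1378)
(C + R*175)*(-1279 + (74 - 1816)) = (1378 + 6*175)*(-1279 + (74 - 1816)) = (1378 + 1050)*(-1279 - 1742) = 2428*(-3021) = -7334988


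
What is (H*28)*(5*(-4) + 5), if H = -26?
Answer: 10920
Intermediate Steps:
(H*28)*(5*(-4) + 5) = (-26*28)*(5*(-4) + 5) = -728*(-20 + 5) = -728*(-15) = 10920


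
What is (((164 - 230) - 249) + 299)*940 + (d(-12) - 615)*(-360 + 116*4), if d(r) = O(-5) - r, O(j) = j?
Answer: -78272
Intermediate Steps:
d(r) = -5 - r
(((164 - 230) - 249) + 299)*940 + (d(-12) - 615)*(-360 + 116*4) = (((164 - 230) - 249) + 299)*940 + ((-5 - 1*(-12)) - 615)*(-360 + 116*4) = ((-66 - 249) + 299)*940 + ((-5 + 12) - 615)*(-360 + 464) = (-315 + 299)*940 + (7 - 615)*104 = -16*940 - 608*104 = -15040 - 63232 = -78272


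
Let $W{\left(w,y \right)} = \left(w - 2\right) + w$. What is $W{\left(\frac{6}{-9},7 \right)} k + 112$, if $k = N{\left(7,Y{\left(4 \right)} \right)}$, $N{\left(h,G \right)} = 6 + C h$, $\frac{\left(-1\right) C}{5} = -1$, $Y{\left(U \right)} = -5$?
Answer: $- \frac{74}{3} \approx -24.667$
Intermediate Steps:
$W{\left(w,y \right)} = -2 + 2 w$ ($W{\left(w,y \right)} = \left(-2 + w\right) + w = -2 + 2 w$)
$C = 5$ ($C = \left(-5\right) \left(-1\right) = 5$)
$N{\left(h,G \right)} = 6 + 5 h$
$k = 41$ ($k = 6 + 5 \cdot 7 = 6 + 35 = 41$)
$W{\left(\frac{6}{-9},7 \right)} k + 112 = \left(-2 + 2 \frac{6}{-9}\right) 41 + 112 = \left(-2 + 2 \cdot 6 \left(- \frac{1}{9}\right)\right) 41 + 112 = \left(-2 + 2 \left(- \frac{2}{3}\right)\right) 41 + 112 = \left(-2 - \frac{4}{3}\right) 41 + 112 = \left(- \frac{10}{3}\right) 41 + 112 = - \frac{410}{3} + 112 = - \frac{74}{3}$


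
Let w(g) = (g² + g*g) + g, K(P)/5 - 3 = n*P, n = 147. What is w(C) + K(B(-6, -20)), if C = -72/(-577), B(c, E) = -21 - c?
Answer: -3665496378/332929 ≈ -11010.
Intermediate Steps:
K(P) = 15 + 735*P (K(P) = 15 + 5*(147*P) = 15 + 735*P)
C = 72/577 (C = -72*(-1/577) = 72/577 ≈ 0.12478)
w(g) = g + 2*g² (w(g) = (g² + g²) + g = 2*g² + g = g + 2*g²)
w(C) + K(B(-6, -20)) = 72*(1 + 2*(72/577))/577 + (15 + 735*(-21 - 1*(-6))) = 72*(1 + 144/577)/577 + (15 + 735*(-21 + 6)) = (72/577)*(721/577) + (15 + 735*(-15)) = 51912/332929 + (15 - 11025) = 51912/332929 - 11010 = -3665496378/332929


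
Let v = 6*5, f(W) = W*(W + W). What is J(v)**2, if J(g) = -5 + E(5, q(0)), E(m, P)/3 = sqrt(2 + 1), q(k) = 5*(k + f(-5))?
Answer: 52 - 30*sqrt(3) ≈ 0.038476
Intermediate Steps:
f(W) = 2*W**2 (f(W) = W*(2*W) = 2*W**2)
q(k) = 250 + 5*k (q(k) = 5*(k + 2*(-5)**2) = 5*(k + 2*25) = 5*(k + 50) = 5*(50 + k) = 250 + 5*k)
E(m, P) = 3*sqrt(3) (E(m, P) = 3*sqrt(2 + 1) = 3*sqrt(3))
v = 30
J(g) = -5 + 3*sqrt(3)
J(v)**2 = (-5 + 3*sqrt(3))**2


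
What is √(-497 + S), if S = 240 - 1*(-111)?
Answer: I*√146 ≈ 12.083*I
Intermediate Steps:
S = 351 (S = 240 + 111 = 351)
√(-497 + S) = √(-497 + 351) = √(-146) = I*√146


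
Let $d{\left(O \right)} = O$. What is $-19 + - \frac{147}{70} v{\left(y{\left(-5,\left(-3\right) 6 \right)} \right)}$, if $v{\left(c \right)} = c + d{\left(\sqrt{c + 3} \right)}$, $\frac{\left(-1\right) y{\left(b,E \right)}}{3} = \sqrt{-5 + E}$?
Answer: $-19 - \frac{21 \sqrt{3 - 3 i \sqrt{23}}}{10} + \frac{63 i \sqrt{23}}{10} \approx -25.247 + 35.292 i$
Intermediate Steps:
$y{\left(b,E \right)} = - 3 \sqrt{-5 + E}$
$v{\left(c \right)} = c + \sqrt{3 + c}$ ($v{\left(c \right)} = c + \sqrt{c + 3} = c + \sqrt{3 + c}$)
$-19 + - \frac{147}{70} v{\left(y{\left(-5,\left(-3\right) 6 \right)} \right)} = -19 + - \frac{147}{70} \left(- 3 \sqrt{-5 - 18} + \sqrt{3 - 3 \sqrt{-5 - 18}}\right) = -19 + \left(-147\right) \frac{1}{70} \left(- 3 \sqrt{-5 - 18} + \sqrt{3 - 3 \sqrt{-5 - 18}}\right) = -19 - \frac{21 \left(- 3 \sqrt{-23} + \sqrt{3 - 3 \sqrt{-23}}\right)}{10} = -19 - \frac{21 \left(- 3 i \sqrt{23} + \sqrt{3 - 3 i \sqrt{23}}\right)}{10} = -19 - \frac{21 \left(\sqrt{3 - 3 i \sqrt{23}} - 3 i \sqrt{23}\right)}{10} = -19 + \left(- \frac{21 \sqrt{3 - 3 i \sqrt{23}}}{10} + \frac{63 i \sqrt{23}}{10}\right) = -19 - \frac{21 \sqrt{3 - 3 i \sqrt{23}}}{10} + \frac{63 i \sqrt{23}}{10}$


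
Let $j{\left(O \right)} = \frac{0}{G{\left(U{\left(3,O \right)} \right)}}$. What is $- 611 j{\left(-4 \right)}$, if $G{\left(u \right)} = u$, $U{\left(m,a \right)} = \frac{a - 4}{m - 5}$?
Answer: $0$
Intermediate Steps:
$U{\left(m,a \right)} = \frac{-4 + a}{-5 + m}$
$j{\left(O \right)} = 0$ ($j{\left(O \right)} = \frac{0}{\frac{1}{-5 + 3} \left(-4 + O\right)} = \frac{0}{\frac{1}{-2} \left(-4 + O\right)} = \frac{0}{\left(- \frac{1}{2}\right) \left(-4 + O\right)} = \frac{0}{2 - \frac{O}{2}} = 0$)
$- 611 j{\left(-4 \right)} = \left(-611\right) 0 = 0$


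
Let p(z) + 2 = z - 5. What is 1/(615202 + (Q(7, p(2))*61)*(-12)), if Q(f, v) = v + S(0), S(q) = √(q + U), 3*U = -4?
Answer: 309431/191495444738 + 122*I*√3/95747722369 ≈ 1.6159e-6 + 2.2069e-9*I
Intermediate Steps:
U = -4/3 (U = (⅓)*(-4) = -4/3 ≈ -1.3333)
S(q) = √(-4/3 + q) (S(q) = √(q - 4/3) = √(-4/3 + q))
p(z) = -7 + z (p(z) = -2 + (z - 5) = -2 + (-5 + z) = -7 + z)
Q(f, v) = v + 2*I*√3/3 (Q(f, v) = v + √(-12 + 9*0)/3 = v + √(-12 + 0)/3 = v + √(-12)/3 = v + (2*I*√3)/3 = v + 2*I*√3/3)
1/(615202 + (Q(7, p(2))*61)*(-12)) = 1/(615202 + (((-7 + 2) + 2*I*√3/3)*61)*(-12)) = 1/(615202 + ((-5 + 2*I*√3/3)*61)*(-12)) = 1/(615202 + (-305 + 122*I*√3/3)*(-12)) = 1/(615202 + (3660 - 488*I*√3)) = 1/(618862 - 488*I*√3)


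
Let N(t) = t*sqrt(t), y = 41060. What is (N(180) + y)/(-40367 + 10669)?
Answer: -20530/14849 - 540*sqrt(5)/14849 ≈ -1.4639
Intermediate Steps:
N(t) = t**(3/2)
(N(180) + y)/(-40367 + 10669) = (180**(3/2) + 41060)/(-40367 + 10669) = (1080*sqrt(5) + 41060)/(-29698) = (41060 + 1080*sqrt(5))*(-1/29698) = -20530/14849 - 540*sqrt(5)/14849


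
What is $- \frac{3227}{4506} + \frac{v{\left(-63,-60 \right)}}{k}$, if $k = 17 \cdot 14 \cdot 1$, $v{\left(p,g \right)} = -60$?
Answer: $- \frac{519193}{536214} \approx -0.96826$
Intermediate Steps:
$k = 238$ ($k = 238 \cdot 1 = 238$)
$- \frac{3227}{4506} + \frac{v{\left(-63,-60 \right)}}{k} = - \frac{3227}{4506} - \frac{60}{238} = \left(-3227\right) \frac{1}{4506} - \frac{30}{119} = - \frac{3227}{4506} - \frac{30}{119} = - \frac{519193}{536214}$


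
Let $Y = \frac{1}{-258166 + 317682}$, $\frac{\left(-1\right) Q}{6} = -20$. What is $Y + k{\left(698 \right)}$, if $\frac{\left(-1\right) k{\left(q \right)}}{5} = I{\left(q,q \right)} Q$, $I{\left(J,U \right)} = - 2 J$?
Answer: $\frac{49850601601}{59516} \approx 8.376 \cdot 10^{5}$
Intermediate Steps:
$Q = 120$ ($Q = \left(-6\right) \left(-20\right) = 120$)
$Y = \frac{1}{59516} \approx 1.6802 \cdot 10^{-5}$
$k{\left(q \right)} = 1200 q$ ($k{\left(q \right)} = - 5 - 2 q 120 = - 5 \left(- 240 q\right) = 1200 q$)
$Y + k{\left(698 \right)} = \frac{1}{59516} + 1200 \cdot 698 = \frac{1}{59516} + 837600 = \frac{49850601601}{59516}$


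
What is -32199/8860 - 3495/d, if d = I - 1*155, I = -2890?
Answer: -4472017/1798580 ≈ -2.4864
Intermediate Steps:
d = -3045 (d = -2890 - 1*155 = -2890 - 155 = -3045)
-32199/8860 - 3495/d = -32199/8860 - 3495/(-3045) = -32199*1/8860 - 3495*(-1/3045) = -32199/8860 + 233/203 = -4472017/1798580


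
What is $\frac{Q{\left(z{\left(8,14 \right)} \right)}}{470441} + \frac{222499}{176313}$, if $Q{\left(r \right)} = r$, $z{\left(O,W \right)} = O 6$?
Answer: $\frac{104681115083}{82944864033} \approx 1.2621$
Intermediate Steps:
$z{\left(O,W \right)} = 6 O$
$\frac{Q{\left(z{\left(8,14 \right)} \right)}}{470441} + \frac{222499}{176313} = \frac{6 \cdot 8}{470441} + \frac{222499}{176313} = 48 \cdot \frac{1}{470441} + 222499 \cdot \frac{1}{176313} = \frac{48}{470441} + \frac{222499}{176313} = \frac{104681115083}{82944864033}$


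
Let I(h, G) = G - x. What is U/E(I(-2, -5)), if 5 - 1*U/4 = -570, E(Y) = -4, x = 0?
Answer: -575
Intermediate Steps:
I(h, G) = G (I(h, G) = G - 1*0 = G + 0 = G)
U = 2300 (U = 20 - 4*(-570) = 20 + 2280 = 2300)
U/E(I(-2, -5)) = 2300/(-4) = 2300*(-1/4) = -575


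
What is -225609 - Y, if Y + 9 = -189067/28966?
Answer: -6534540533/28966 ≈ -2.2559e+5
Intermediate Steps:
Y = -449761/28966 (Y = -9 - 189067/28966 = -449761/28966 ≈ -15.527)
-225609 - Y = -225609 - 1*(-449761/28966) = -225609 + 449761/28966 = -6534540533/28966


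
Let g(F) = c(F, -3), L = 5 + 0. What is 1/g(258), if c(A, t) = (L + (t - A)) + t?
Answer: -1/259 ≈ -0.0038610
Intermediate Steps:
L = 5
c(A, t) = 5 - A + 2*t (c(A, t) = (5 + (t - A)) + t = (5 + t - A) + t = 5 - A + 2*t)
g(F) = -1 - F (g(F) = 5 - F + 2*(-3) = 5 - F - 6 = -1 - F)
1/g(258) = 1/(-1 - 1*258) = 1/(-1 - 258) = 1/(-259) = -1/259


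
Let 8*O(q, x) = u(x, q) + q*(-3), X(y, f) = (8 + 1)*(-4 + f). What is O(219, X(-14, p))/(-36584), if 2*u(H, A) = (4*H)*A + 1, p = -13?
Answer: 135341/585344 ≈ 0.23122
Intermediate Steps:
X(y, f) = -36 + 9*f (X(y, f) = 9*(-4 + f) = -36 + 9*f)
u(H, A) = 1/2 + 2*A*H (u(H, A) = ((4*H)*A + 1)/2 = (4*A*H + 1)/2 = (1 + 4*A*H)/2 = 1/2 + 2*A*H)
O(q, x) = 1/16 - 3*q/8 + q*x/4 (O(q, x) = ((1/2 + 2*q*x) + q*(-3))/8 = ((1/2 + 2*q*x) - 3*q)/8 = (1/2 - 3*q + 2*q*x)/8 = 1/16 - 3*q/8 + q*x/4)
O(219, X(-14, p))/(-36584) = (1/16 - 3/8*219 + (1/4)*219*(-36 + 9*(-13)))/(-36584) = (1/16 - 657/8 + (1/4)*219*(-36 - 117))*(-1/36584) = (1/16 - 657/8 + (1/4)*219*(-153))*(-1/36584) = (1/16 - 657/8 - 33507/4)*(-1/36584) = -135341/16*(-1/36584) = 135341/585344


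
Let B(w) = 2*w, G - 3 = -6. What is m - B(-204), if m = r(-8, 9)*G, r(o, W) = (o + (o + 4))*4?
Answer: 552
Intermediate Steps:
r(o, W) = 16 + 8*o (r(o, W) = (o + (4 + o))*4 = (4 + 2*o)*4 = 16 + 8*o)
G = -3 (G = 3 - 6 = -3)
m = 144 (m = (16 + 8*(-8))*(-3) = (16 - 64)*(-3) = -48*(-3) = 144)
m - B(-204) = 144 - 2*(-204) = 144 - 1*(-408) = 144 + 408 = 552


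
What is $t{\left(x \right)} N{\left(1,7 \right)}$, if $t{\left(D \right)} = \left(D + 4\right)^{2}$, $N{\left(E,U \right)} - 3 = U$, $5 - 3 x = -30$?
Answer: $\frac{22090}{9} \approx 2454.4$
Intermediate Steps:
$x = \frac{35}{3}$ ($x = \frac{5}{3} - -10 = \frac{5}{3} + 10 = \frac{35}{3} \approx 11.667$)
$N{\left(E,U \right)} = 3 + U$
$t{\left(D \right)} = \left(4 + D\right)^{2}$
$t{\left(x \right)} N{\left(1,7 \right)} = \left(4 + \frac{35}{3}\right)^{2} \left(3 + 7\right) = \left(\frac{47}{3}\right)^{2} \cdot 10 = \frac{2209}{9} \cdot 10 = \frac{22090}{9}$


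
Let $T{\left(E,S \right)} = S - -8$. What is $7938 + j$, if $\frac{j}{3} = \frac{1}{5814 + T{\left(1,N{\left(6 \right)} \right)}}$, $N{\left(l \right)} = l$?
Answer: $\frac{46262667}{5828} \approx 7938.0$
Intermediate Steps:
$T{\left(E,S \right)} = 8 + S$ ($T{\left(E,S \right)} = S + 8 = 8 + S$)
$j = \frac{3}{5828}$ ($j = \frac{3}{5814 + \left(8 + 6\right)} = \frac{3}{5814 + 14} = \frac{3}{5828} \approx 0.00051476$)
$7938 + j = 7938 + \frac{3}{5828} = \frac{46262667}{5828}$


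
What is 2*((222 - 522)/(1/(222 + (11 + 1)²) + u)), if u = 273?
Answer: -219600/99919 ≈ -2.1978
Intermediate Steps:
2*((222 - 522)/(1/(222 + (11 + 1)²) + u)) = 2*((222 - 522)/(1/(222 + (11 + 1)²) + 273)) = 2*(-300/(1/(222 + 12²) + 273)) = 2*(-300/(1/(222 + 144) + 273)) = 2*(-300/(1/366 + 273)) = 2*(-300/99919/366) = 2*(-300*366/99919) = 2*(-109800/99919) = -219600/99919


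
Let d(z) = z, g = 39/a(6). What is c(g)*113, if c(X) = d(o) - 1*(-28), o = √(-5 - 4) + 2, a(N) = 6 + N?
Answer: 3390 + 339*I ≈ 3390.0 + 339.0*I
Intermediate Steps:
o = 2 + 3*I (o = √(-9) + 2 = 3*I + 2 = 2 + 3*I ≈ 2.0 + 3.0*I)
g = 13/4 (g = 39/(6 + 6) = 39/12 = 39*(1/12) = 13/4 ≈ 3.2500)
c(X) = 30 + 3*I (c(X) = (2 + 3*I) - 1*(-28) = (2 + 3*I) + 28 = 30 + 3*I)
c(g)*113 = (30 + 3*I)*113 = 3390 + 339*I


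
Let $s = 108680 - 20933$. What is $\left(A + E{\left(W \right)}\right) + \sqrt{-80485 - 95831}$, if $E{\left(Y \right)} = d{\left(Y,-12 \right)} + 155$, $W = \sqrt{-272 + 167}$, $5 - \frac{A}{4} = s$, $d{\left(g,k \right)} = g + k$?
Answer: $-350825 + i \sqrt{105} + 2 i \sqrt{44079} \approx -3.5083 \cdot 10^{5} + 430.15 i$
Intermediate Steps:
$s = 87747$
$A = -350968$ ($A = 20 - 350988 = -350968$)
$W = i \sqrt{105}$ ($W = \sqrt{-105} = i \sqrt{105} \approx 10.247 i$)
$E{\left(Y \right)} = 143 + Y$ ($E{\left(Y \right)} = \left(Y - 12\right) + 155 = \left(-12 + Y\right) + 155 = 143 + Y$)
$\left(A + E{\left(W \right)}\right) + \sqrt{-80485 - 95831} = \left(-350968 + \left(143 + i \sqrt{105}\right)\right) + \sqrt{-80485 - 95831} = \left(-350825 + i \sqrt{105}\right) + \sqrt{-176316} = \left(-350825 + i \sqrt{105}\right) + 2 i \sqrt{44079} = -350825 + i \sqrt{105} + 2 i \sqrt{44079}$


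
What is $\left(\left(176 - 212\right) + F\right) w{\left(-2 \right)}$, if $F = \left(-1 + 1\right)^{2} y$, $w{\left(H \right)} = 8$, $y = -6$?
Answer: $-288$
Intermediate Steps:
$F = 0$ ($F = \left(-1 + 1\right)^{2} \left(-6\right) = 0^{2} \left(-6\right) = 0 \left(-6\right) = 0$)
$\left(\left(176 - 212\right) + F\right) w{\left(-2 \right)} = \left(\left(176 - 212\right) + 0\right) 8 = \left(-36 + 0\right) 8 = \left(-36\right) 8 = -288$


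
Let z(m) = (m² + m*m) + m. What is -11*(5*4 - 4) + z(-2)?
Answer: -170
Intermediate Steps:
z(m) = m + 2*m² (z(m) = (m² + m²) + m = 2*m² + m = m + 2*m²)
-11*(5*4 - 4) + z(-2) = -11*(5*4 - 4) - 2*(1 + 2*(-2)) = -11*(20 - 4) - 2*(1 - 4) = -11*16 - 2*(-3) = -176 + 6 = -170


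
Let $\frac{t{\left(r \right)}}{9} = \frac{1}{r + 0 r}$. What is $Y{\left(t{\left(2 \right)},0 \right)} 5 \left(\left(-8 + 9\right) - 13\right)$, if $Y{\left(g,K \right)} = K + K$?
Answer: $0$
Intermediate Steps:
$t{\left(r \right)} = \frac{9}{r}$ ($t{\left(r \right)} = \frac{9}{r + 0 r} = \frac{9}{r + 0} = \frac{9}{r}$)
$Y{\left(g,K \right)} = 2 K$
$Y{\left(t{\left(2 \right)},0 \right)} 5 \left(\left(-8 + 9\right) - 13\right) = 2 \cdot 0 \cdot 5 \left(\left(-8 + 9\right) - 13\right) = 0 \cdot 5 \left(1 - 13\right) = 0 \left(-12\right) = 0$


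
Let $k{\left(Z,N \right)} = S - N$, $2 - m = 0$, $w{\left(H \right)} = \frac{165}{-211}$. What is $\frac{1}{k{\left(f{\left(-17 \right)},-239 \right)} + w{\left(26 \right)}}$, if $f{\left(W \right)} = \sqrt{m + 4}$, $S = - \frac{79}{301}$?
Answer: $\frac{63511}{15112795} \approx 0.0042025$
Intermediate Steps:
$w{\left(H \right)} = - \frac{165}{211}$ ($w{\left(H \right)} = 165 \left(- \frac{1}{211}\right) = - \frac{165}{211}$)
$S = - \frac{79}{301}$ ($S = \left(-79\right) \frac{1}{301} = - \frac{79}{301} \approx -0.26246$)
$m = 2$ ($m = 2 - 0 = 2 + 0 = 2$)
$f{\left(W \right)} = \sqrt{6}$ ($f{\left(W \right)} = \sqrt{2 + 4} = \sqrt{6}$)
$k{\left(Z,N \right)} = - \frac{79}{301} - N$
$\frac{1}{k{\left(f{\left(-17 \right)},-239 \right)} + w{\left(26 \right)}} = \frac{1}{\left(- \frac{79}{301} - -239\right) - \frac{165}{211}} = \frac{1}{\left(- \frac{79}{301} + 239\right) - \frac{165}{211}} = \frac{1}{\frac{71860}{301} - \frac{165}{211}} = \frac{1}{\frac{15112795}{63511}} = \frac{63511}{15112795}$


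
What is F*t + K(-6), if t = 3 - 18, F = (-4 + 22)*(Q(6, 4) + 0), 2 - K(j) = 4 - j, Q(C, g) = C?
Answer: -1628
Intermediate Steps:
K(j) = -2 + j (K(j) = 2 - (4 - j) = 2 + (-4 + j) = -2 + j)
F = 108 (F = (-4 + 22)*(6 + 0) = 18*6 = 108)
t = -15
F*t + K(-6) = 108*(-15) + (-2 - 6) = -1620 - 8 = -1628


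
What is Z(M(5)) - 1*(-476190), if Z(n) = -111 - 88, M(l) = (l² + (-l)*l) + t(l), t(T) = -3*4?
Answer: 475991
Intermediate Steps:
t(T) = -12
M(l) = -12 (M(l) = (l² + (-l)*l) - 12 = (l² - l²) - 12 = 0 - 12 = -12)
Z(n) = -199
Z(M(5)) - 1*(-476190) = -199 - 1*(-476190) = -199 + 476190 = 475991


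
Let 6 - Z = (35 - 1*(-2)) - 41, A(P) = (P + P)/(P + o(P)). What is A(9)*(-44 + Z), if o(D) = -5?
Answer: -153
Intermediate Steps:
A(P) = 2*P/(-5 + P) (A(P) = (P + P)/(P - 5) = (2*P)/(-5 + P) = 2*P/(-5 + P))
Z = 10 (Z = 6 - ((35 - 1*(-2)) - 41) = 6 - ((35 + 2) - 41) = 6 - (37 - 41) = 6 - 1*(-4) = 6 + 4 = 10)
A(9)*(-44 + Z) = (2*9/(-5 + 9))*(-44 + 10) = (2*9/4)*(-34) = (2*9*(¼))*(-34) = (9/2)*(-34) = -153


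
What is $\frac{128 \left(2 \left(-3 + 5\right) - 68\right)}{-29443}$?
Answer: $\frac{8192}{29443} \approx 0.27823$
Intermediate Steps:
$\frac{128 \left(2 \left(-3 + 5\right) - 68\right)}{-29443} = 128 \left(2 \cdot 2 - 68\right) \left(- \frac{1}{29443}\right) = 128 \left(4 - 68\right) \left(- \frac{1}{29443}\right) = 128 \left(-64\right) \left(- \frac{1}{29443}\right) = \left(-8192\right) \left(- \frac{1}{29443}\right) = \frac{8192}{29443}$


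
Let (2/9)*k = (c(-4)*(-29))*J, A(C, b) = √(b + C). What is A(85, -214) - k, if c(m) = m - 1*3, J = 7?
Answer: -12789/2 + I*√129 ≈ -6394.5 + 11.358*I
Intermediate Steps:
A(C, b) = √(C + b)
c(m) = -3 + m (c(m) = m - 3 = -3 + m)
k = 12789/2 (k = 9*(((-3 - 4)*(-29))*7)/2 = 9*(-7*(-29)*7)/2 = 9*(203*7)/2 = (9/2)*1421 = 12789/2 ≈ 6394.5)
A(85, -214) - k = √(85 - 214) - 1*12789/2 = √(-129) - 12789/2 = I*√129 - 12789/2 = -12789/2 + I*√129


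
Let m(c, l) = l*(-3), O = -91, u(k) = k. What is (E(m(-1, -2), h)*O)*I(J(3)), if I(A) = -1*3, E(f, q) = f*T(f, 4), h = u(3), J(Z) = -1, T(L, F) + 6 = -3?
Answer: -14742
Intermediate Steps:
T(L, F) = -9 (T(L, F) = -6 - 3 = -9)
m(c, l) = -3*l
h = 3
E(f, q) = -9*f (E(f, q) = f*(-9) = -9*f)
I(A) = -3
(E(m(-1, -2), h)*O)*I(J(3)) = (-(-27)*(-2)*(-91))*(-3) = (-9*6*(-91))*(-3) = -54*(-91)*(-3) = 4914*(-3) = -14742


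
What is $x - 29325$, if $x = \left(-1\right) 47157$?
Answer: $-76482$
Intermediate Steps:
$x = -47157$
$x - 29325 = -47157 - 29325 = -76482$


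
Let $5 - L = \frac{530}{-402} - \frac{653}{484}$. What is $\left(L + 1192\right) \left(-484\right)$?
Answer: $- \frac{116708461}{201} \approx -5.8064 \cdot 10^{5}$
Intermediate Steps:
$L = \frac{745933}{97284}$ ($L = 5 - \left(\frac{530}{-402} - \frac{653}{484}\right) = 5 - \left(530 \left(- \frac{1}{402}\right) - \frac{653}{484}\right) = 5 - \left(- \frac{265}{201} - \frac{653}{484}\right) = 5 - - \frac{259513}{97284} = 5 + \frac{259513}{97284} = \frac{745933}{97284} \approx 7.6676$)
$\left(L + 1192\right) \left(-484\right) = \left(\frac{745933}{97284} + 1192\right) \left(-484\right) = \frac{116708461}{97284} \left(-484\right) = - \frac{116708461}{201}$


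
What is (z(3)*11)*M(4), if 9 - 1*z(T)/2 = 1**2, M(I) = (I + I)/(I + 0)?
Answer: 352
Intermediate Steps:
M(I) = 2 (M(I) = (2*I)/I = 2)
z(T) = 16 (z(T) = 18 - 2*1**2 = 18 - 2*1 = 18 - 2 = 16)
(z(3)*11)*M(4) = (16*11)*2 = 176*2 = 352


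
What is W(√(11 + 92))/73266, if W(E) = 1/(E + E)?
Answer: √103/15092796 ≈ 6.7243e-7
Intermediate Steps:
W(E) = 1/(2*E)
W(√(11 + 92))/73266 = (1/(2*(√(11 + 92))))/73266 = (1/(2*(√103)))*(1/73266) = ((√103/103)/2)*(1/73266) = (√103/206)*(1/73266) = √103/15092796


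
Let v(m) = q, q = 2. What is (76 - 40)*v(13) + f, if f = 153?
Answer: 225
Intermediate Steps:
v(m) = 2
(76 - 40)*v(13) + f = (76 - 40)*2 + 153 = 36*2 + 153 = 72 + 153 = 225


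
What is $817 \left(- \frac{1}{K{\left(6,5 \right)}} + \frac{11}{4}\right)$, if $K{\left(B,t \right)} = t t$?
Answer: $\frac{221407}{100} \approx 2214.1$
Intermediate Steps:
$K{\left(B,t \right)} = t^{2}$
$817 \left(- \frac{1}{K{\left(6,5 \right)}} + \frac{11}{4}\right) = 817 \left(- \frac{1}{5^{2}} + \frac{11}{4}\right) = 817 \left(- \frac{1}{25} + 11 \cdot \frac{1}{4}\right) = 817 \left(\left(-1\right) \frac{1}{25} + \frac{11}{4}\right) = 817 \left(- \frac{1}{25} + \frac{11}{4}\right) = 817 \cdot \frac{271}{100} = \frac{221407}{100}$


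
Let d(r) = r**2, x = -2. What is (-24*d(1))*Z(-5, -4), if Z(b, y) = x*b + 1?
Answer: -264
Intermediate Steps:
Z(b, y) = 1 - 2*b (Z(b, y) = -2*b + 1 = 1 - 2*b)
(-24*d(1))*Z(-5, -4) = (-24*1**2)*(1 - 2*(-5)) = (-24*1)*(1 + 10) = -24*11 = -264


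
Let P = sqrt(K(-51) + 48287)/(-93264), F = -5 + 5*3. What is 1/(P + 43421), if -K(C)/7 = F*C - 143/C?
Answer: 9630926701377408/418184468300507110915 + 46632*sqrt(134829006)/418184468300507110915 ≈ 2.3030e-5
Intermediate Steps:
F = 10 (F = -5 + 15 = 10)
K(C) = -70*C + 1001/C (K(C) = -7*(10*C - 143/C) = -7*(-143/C + 10*C) = -70*C + 1001/C)
P = -sqrt(134829006)/4756464 (P = sqrt((-70*(-51) + 1001/(-51)) + 48287)/(-93264) = sqrt((3570 + 1001*(-1/51)) + 48287)*(-1/93264) = sqrt((3570 - 1001/51) + 48287)*(-1/93264) = sqrt(181069/51 + 48287)*(-1/93264) = sqrt(2643706/51)*(-1/93264) = (sqrt(134829006)/51)*(-1/93264) = -sqrt(134829006)/4756464 ≈ -0.0024412)
1/(P + 43421) = 1/(-sqrt(134829006)/4756464 + 43421) = 1/(43421 - sqrt(134829006)/4756464)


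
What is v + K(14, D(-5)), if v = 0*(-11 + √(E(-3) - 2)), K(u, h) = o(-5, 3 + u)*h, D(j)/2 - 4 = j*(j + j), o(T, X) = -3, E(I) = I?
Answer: -324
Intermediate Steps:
D(j) = 8 + 4*j² (D(j) = 8 + 2*(j*(j + j)) = 8 + 2*(j*(2*j)) = 8 + 2*(2*j²) = 8 + 4*j²)
K(u, h) = -3*h
v = 0 (v = 0*(-11 + √(-3 - 2)) = 0*(-11 + √(-5)) = 0*(-11 + I*√5) = 0)
v + K(14, D(-5)) = 0 - 3*(8 + 4*(-5)²) = 0 - 3*(8 + 4*25) = 0 - 3*(8 + 100) = 0 - 3*108 = 0 - 324 = -324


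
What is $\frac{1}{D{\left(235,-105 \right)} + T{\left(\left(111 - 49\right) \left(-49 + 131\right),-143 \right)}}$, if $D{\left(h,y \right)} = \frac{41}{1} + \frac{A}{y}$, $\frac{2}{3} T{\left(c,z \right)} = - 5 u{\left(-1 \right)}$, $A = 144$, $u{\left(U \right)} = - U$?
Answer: $\frac{70}{2249} \approx 0.031125$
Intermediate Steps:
$T{\left(c,z \right)} = - \frac{15}{2}$ ($T{\left(c,z \right)} = \frac{3 \left(- 5 \left(\left(-1\right) \left(-1\right)\right)\right)}{2} = \frac{3 \left(\left(-5\right) 1\right)}{2} = \frac{3}{2} \left(-5\right) = - \frac{15}{2}$)
$D{\left(h,y \right)} = 41 + \frac{144}{y}$ ($D{\left(h,y \right)} = \frac{41}{1} + \frac{144}{y} = 41 \cdot 1 + \frac{144}{y} = 41 + \frac{144}{y}$)
$\frac{1}{D{\left(235,-105 \right)} + T{\left(\left(111 - 49\right) \left(-49 + 131\right),-143 \right)}} = \frac{1}{\left(41 + \frac{144}{-105}\right) - \frac{15}{2}} = \frac{1}{\left(41 + 144 \left(- \frac{1}{105}\right)\right) - \frac{15}{2}} = \frac{1}{\left(41 - \frac{48}{35}\right) - \frac{15}{2}} = \frac{1}{\frac{1387}{35} - \frac{15}{2}} = \frac{1}{\frac{2249}{70}} = \frac{70}{2249}$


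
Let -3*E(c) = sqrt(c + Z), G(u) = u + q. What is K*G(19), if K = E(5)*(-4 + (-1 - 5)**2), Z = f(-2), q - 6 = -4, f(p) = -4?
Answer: -224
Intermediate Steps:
q = 2 (q = 6 - 4 = 2)
Z = -4
G(u) = 2 + u (G(u) = u + 2 = 2 + u)
E(c) = -sqrt(-4 + c)/3 (E(c) = -sqrt(c - 4)/3 = -sqrt(-4 + c)/3)
K = -32/3 (K = (-sqrt(-4 + 5)/3)*(-4 + (-1 - 5)**2) = (-sqrt(1)/3)*(-4 + (-6)**2) = (-1/3*1)*(-4 + 36) = -1/3*32 = -32/3 ≈ -10.667)
K*G(19) = -32*(2 + 19)/3 = -32/3*21 = -224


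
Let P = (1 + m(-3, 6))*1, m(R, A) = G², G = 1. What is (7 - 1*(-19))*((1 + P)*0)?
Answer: 0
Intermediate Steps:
m(R, A) = 1 (m(R, A) = 1² = 1)
P = 2 (P = (1 + 1)*1 = 2*1 = 2)
(7 - 1*(-19))*((1 + P)*0) = (7 - 1*(-19))*((1 + 2)*0) = (7 + 19)*(3*0) = 26*0 = 0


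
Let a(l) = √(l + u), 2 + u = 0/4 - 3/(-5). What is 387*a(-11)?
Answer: 387*I*√310/5 ≈ 1362.8*I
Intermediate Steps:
u = -7/5 (u = -2 + (0/4 - 3/(-5)) = -2 + (0*(¼) - 3*(-⅕)) = -2 + (0 + ⅗) = -2 + ⅗ = -7/5 ≈ -1.4000)
a(l) = √(-7/5 + l) (a(l) = √(l - 7/5) = √(-7/5 + l))
387*a(-11) = 387*(√(-35 + 25*(-11))/5) = 387*(√(-35 - 275)/5) = 387*(√(-310)/5) = 387*((I*√310)/5) = 387*(I*√310/5) = 387*I*√310/5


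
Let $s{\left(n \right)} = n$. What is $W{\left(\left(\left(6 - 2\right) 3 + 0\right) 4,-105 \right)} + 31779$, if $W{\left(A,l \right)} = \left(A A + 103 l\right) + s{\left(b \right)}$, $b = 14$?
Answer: $23282$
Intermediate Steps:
$W{\left(A,l \right)} = 14 + A^{2} + 103 l$ ($W{\left(A,l \right)} = \left(A A + 103 l\right) + 14 = \left(A^{2} + 103 l\right) + 14 = 14 + A^{2} + 103 l$)
$W{\left(\left(\left(6 - 2\right) 3 + 0\right) 4,-105 \right)} + 31779 = \left(14 + \left(\left(\left(6 - 2\right) 3 + 0\right) 4\right)^{2} + 103 \left(-105\right)\right) + 31779 = \left(14 + \left(\left(4 \cdot 3 + 0\right) 4\right)^{2} - 10815\right) + 31779 = \left(14 + \left(\left(12 + 0\right) 4\right)^{2} - 10815\right) + 31779 = \left(14 + \left(12 \cdot 4\right)^{2} - 10815\right) + 31779 = \left(14 + 48^{2} - 10815\right) + 31779 = \left(14 + 2304 - 10815\right) + 31779 = -8497 + 31779 = 23282$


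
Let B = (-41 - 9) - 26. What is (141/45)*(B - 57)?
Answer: -6251/15 ≈ -416.73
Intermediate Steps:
B = -76 (B = -50 - 26 = -76)
(141/45)*(B - 57) = (141/45)*(-76 - 57) = (141*(1/45))*(-133) = (47/15)*(-133) = -6251/15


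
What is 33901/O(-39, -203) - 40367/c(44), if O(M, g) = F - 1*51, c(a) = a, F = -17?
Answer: -529575/374 ≈ -1416.0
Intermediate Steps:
O(M, g) = -68 (O(M, g) = -17 - 1*51 = -17 - 51 = -68)
33901/O(-39, -203) - 40367/c(44) = 33901/(-68) - 40367/44 = 33901*(-1/68) - 40367*1/44 = -33901/68 - 40367/44 = -529575/374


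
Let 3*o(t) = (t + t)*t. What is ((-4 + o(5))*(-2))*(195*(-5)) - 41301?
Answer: -16601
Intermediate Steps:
o(t) = 2*t²/3 (o(t) = ((t + t)*t)/3 = ((2*t)*t)/3 = (2*t²)/3 = 2*t²/3)
((-4 + o(5))*(-2))*(195*(-5)) - 41301 = ((-4 + (⅔)*5²)*(-2))*(195*(-5)) - 41301 = ((-4 + (⅔)*25)*(-2))*(-975) - 41301 = ((-4 + 50/3)*(-2))*(-975) - 41301 = ((38/3)*(-2))*(-975) - 41301 = -76/3*(-975) - 41301 = 24700 - 41301 = -16601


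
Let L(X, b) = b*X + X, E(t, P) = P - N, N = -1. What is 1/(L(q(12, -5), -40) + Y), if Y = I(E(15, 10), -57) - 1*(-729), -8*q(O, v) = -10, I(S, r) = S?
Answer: 4/2765 ≈ 0.0014467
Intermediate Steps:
E(t, P) = 1 + P (E(t, P) = P - 1*(-1) = P + 1 = 1 + P)
q(O, v) = 5/4 (q(O, v) = -⅛*(-10) = 5/4)
L(X, b) = X + X*b (L(X, b) = X*b + X = X + X*b)
Y = 740 (Y = (1 + 10) - 1*(-729) = 11 + 729 = 740)
1/(L(q(12, -5), -40) + Y) = 1/(5*(1 - 40)/4 + 740) = 1/((5/4)*(-39) + 740) = 1/(-195/4 + 740) = 1/(2765/4) = 4/2765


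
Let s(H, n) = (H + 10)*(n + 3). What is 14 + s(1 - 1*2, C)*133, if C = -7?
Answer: -4774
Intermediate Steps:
s(H, n) = (3 + n)*(10 + H) (s(H, n) = (10 + H)*(3 + n) = (3 + n)*(10 + H))
14 + s(1 - 1*2, C)*133 = 14 + (30 + 3*(1 - 1*2) + 10*(-7) + (1 - 1*2)*(-7))*133 = 14 + (30 + 3*(1 - 2) - 70 + (1 - 2)*(-7))*133 = 14 + (30 + 3*(-1) - 70 - 1*(-7))*133 = 14 + (30 - 3 - 70 + 7)*133 = 14 - 36*133 = 14 - 4788 = -4774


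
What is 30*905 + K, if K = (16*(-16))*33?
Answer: 18702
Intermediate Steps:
K = -8448 (K = -256*33 = -8448)
30*905 + K = 30*905 - 8448 = 27150 - 8448 = 18702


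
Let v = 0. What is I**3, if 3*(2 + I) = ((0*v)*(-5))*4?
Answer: -8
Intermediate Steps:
I = -2 (I = -2 + (((0*0)*(-5))*4)/3 = -2 + ((0*(-5))*4)/3 = -2 + (0*4)/3 = -2 + (1/3)*0 = -2 + 0 = -2)
I**3 = (-2)**3 = -8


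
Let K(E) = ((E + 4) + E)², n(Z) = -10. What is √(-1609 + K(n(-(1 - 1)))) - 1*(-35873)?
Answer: 35873 + I*√1353 ≈ 35873.0 + 36.783*I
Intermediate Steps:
K(E) = (4 + 2*E)² (K(E) = ((4 + E) + E)² = (4 + 2*E)²)
√(-1609 + K(n(-(1 - 1)))) - 1*(-35873) = √(-1609 + 4*(2 - 10)²) - 1*(-35873) = √(-1609 + 4*(-8)²) + 35873 = √(-1609 + 4*64) + 35873 = √(-1609 + 256) + 35873 = √(-1353) + 35873 = I*√1353 + 35873 = 35873 + I*√1353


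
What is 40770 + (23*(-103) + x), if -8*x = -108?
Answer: 76829/2 ≈ 38415.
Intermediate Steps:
x = 27/2 (x = -1/8*(-108) = 27/2 ≈ 13.500)
40770 + (23*(-103) + x) = 40770 + (23*(-103) + 27/2) = 40770 + (-2369 + 27/2) = 40770 - 4711/2 = 76829/2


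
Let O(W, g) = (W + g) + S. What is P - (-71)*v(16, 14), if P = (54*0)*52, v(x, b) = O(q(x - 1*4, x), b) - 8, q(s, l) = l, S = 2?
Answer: 1704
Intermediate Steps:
O(W, g) = 2 + W + g (O(W, g) = (W + g) + 2 = 2 + W + g)
v(x, b) = -6 + b + x (v(x, b) = (2 + x + b) - 8 = (2 + b + x) - 8 = -6 + b + x)
P = 0 (P = 0*52 = 0)
P - (-71)*v(16, 14) = 0 - (-71)*(-6 + 14 + 16) = 0 - (-71)*24 = 0 - 1*(-1704) = 0 + 1704 = 1704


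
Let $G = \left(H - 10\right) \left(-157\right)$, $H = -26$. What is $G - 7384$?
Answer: $-1732$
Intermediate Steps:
$G = 5652$ ($G = \left(-26 - 10\right) \left(-157\right) = \left(-36\right) \left(-157\right) = 5652$)
$G - 7384 = 5652 - 7384 = -1732$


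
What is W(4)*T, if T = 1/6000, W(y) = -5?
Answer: -1/1200 ≈ -0.00083333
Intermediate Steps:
T = 1/6000 ≈ 0.00016667
W(4)*T = -5*1/6000 = -1/1200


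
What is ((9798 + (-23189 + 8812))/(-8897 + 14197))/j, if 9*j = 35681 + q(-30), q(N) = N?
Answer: -41211/188950300 ≈ -0.00021811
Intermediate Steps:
j = 35651/9 (j = (35681 - 30)/9 = (⅑)*35651 = 35651/9 ≈ 3961.2)
((9798 + (-23189 + 8812))/(-8897 + 14197))/j = ((9798 + (-23189 + 8812))/(-8897 + 14197))/(35651/9) = ((9798 - 14377)/5300)*(9/35651) = -4579*1/5300*(9/35651) = -4579/5300*9/35651 = -41211/188950300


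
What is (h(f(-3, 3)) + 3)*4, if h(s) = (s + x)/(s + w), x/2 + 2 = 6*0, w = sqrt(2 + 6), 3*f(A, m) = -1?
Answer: 800/71 - 312*sqrt(2)/71 ≈ 5.0530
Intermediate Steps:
f(A, m) = -1/3 (f(A, m) = (1/3)*(-1) = -1/3)
w = 2*sqrt(2) (w = sqrt(8) = 2*sqrt(2) ≈ 2.8284)
x = -4 (x = -4 + 2*(6*0) = -4 + 2*0 = -4 + 0 = -4)
h(s) = (-4 + s)/(s + 2*sqrt(2)) (h(s) = (s - 4)/(s + 2*sqrt(2)) = (-4 + s)/(s + 2*sqrt(2)))
(h(f(-3, 3)) + 3)*4 = ((-4 - 1/3)/(-1/3 + 2*sqrt(2)) + 3)*4 = (-13/3/(-1/3 + 2*sqrt(2)) + 3)*4 = (-13/(3*(-1/3 + 2*sqrt(2))) + 3)*4 = (3 - 13/(3*(-1/3 + 2*sqrt(2))))*4 = 12 - 52/(3*(-1/3 + 2*sqrt(2)))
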